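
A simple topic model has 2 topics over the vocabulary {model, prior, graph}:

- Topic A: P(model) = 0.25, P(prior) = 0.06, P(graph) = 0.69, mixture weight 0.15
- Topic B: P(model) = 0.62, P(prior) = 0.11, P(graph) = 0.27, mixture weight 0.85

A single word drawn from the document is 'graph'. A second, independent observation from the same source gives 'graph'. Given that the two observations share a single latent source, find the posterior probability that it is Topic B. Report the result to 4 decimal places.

The responsibility of component k is π_k f_k(x) divided by Σ_j π_j f_j(x).
Since both observations come from the same component, the likelihood for component k is f_k(x₁)·f_k(x₂).
  p_A = [P(graph | comp) = 0.69] × [0.69] = 0.4761
  p_B = [P(graph | comp) = 0.27] × [0.27] = 0.0729
Prior × likelihood for each component:
  π_A·p_A = 0.15 × 0.4761 = 0.071415
  π_B·p_B = 0.85 × 0.0729 = 0.061965
Evidence: 0.071415 + 0.061965 = 0.13338
P(Topic B | x) = 0.061965 / 0.13338 ≈ 0.4646

0.4646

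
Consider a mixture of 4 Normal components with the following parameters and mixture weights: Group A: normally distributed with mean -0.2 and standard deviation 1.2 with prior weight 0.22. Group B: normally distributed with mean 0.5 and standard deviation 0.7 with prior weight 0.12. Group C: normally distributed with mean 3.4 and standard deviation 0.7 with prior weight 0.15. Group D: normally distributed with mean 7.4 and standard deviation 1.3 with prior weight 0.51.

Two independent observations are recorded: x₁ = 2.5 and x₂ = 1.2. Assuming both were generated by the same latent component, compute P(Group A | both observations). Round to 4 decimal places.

0.6397

Posterior ∝ prior × likelihood, so P(k | x) ∝ π_k f_k(x); normalise over all components.
Since both observations come from the same component, the likelihood for component k is f_k(x₁)·f_k(x₂).
  L_A = [(1/(1.2·√(2π)))·exp(−(2.5−-0.2)²/(2·1.2²)) = 0.332452·exp(-2.53125) = 0.0264497] × [0.168332] = 0.00445234
  L_B = [(1/(0.7·√(2π)))·exp(−(2.5−0.5)²/(2·0.7²)) = 0.569918·exp(-4.08163) = 0.00962014] × [0.345672] = 0.00332542
  L_C = [(1/(0.7·√(2π)))·exp(−(2.5−3.4)²/(2·0.7²)) = 0.569918·exp(-0.82653) = 0.249376] × [0.00408253] = 0.00101808
  L_D = [(1/(1.3·√(2π)))·exp(−(2.5−7.4)²/(2·1.3²)) = 0.306879·exp(-7.10355) = 0.00025231] × [3.53045e-06] = 8.90768e-10
Multiply by the mixture weights:
  π_A·L_A = 0.22 × 0.00445234 = 0.000979515
  π_B·L_B = 0.12 × 0.00332542 = 0.00039905
  π_C·L_C = 0.15 × 0.00101808 = 0.000152713
  π_D·L_D = 0.51 × 8.90768e-10 = 4.54292e-10
Marginal: 0.000979515 + 0.00039905 + 0.000152713 + 4.54292e-10 = 0.00153128
So the posterior for Group A is 0.000979515 / 0.00153128 ≈ 0.6397.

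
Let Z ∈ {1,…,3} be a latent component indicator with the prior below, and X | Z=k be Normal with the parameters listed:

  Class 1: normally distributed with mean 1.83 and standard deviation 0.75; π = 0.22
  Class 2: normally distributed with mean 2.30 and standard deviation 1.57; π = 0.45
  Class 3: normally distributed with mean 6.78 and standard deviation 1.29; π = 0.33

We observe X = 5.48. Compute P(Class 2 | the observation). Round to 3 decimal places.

0.193

Posterior ∝ prior × likelihood, so P(k | x) ∝ π_k f_k(x); normalise over all components.
Normal densities:
  p_1 = (1/(0.75·√(2π)))·exp(−(5.48−1.83)²/(2·0.75²)) = 0.531923·exp(-11.84222) = 3.82681e-06
  p_2 = (1/(1.57·√(2π)))·exp(−(5.48−2.30)²/(2·1.57²)) = 0.254103·exp(-2.05128) = 0.0326701
  p_3 = (1/(1.29·√(2π)))·exp(−(5.48−6.78)²/(2·1.29²)) = 0.309258·exp(-0.50778) = 0.18612
Multiply by the mixture weights:
  π_1·p_1 = 0.22 × 3.82681e-06 = 8.41898e-07
  π_2·p_2 = 0.45 × 0.0326701 = 0.0147016
  π_3·p_3 = 0.33 × 0.18612 = 0.0614197
Marginal: 8.41898e-07 + 0.0147016 + 0.0614197 = 0.0761221
P(Class 2 | data) ≈ 0.193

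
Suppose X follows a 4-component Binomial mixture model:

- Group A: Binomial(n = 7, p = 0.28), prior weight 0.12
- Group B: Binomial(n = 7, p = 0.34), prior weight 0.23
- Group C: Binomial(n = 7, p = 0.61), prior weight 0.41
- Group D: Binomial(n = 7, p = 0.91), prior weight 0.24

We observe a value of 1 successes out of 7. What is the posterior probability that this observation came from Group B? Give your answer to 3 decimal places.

The responsibility of component k is π_k f_k(x) divided by Σ_j π_j f_j(x).
Component likelihoods at x = 1 successes out of 7:
  L_A = C(7,1)·0.28^1·0.72^6 = 7·0.28·0.139314 = 0.273056
  L_B = C(7,1)·0.34^1·0.66^6 = 7·0.34·0.082654 = 0.196716
  L_C = C(7,1)·0.61^1·0.39^6 = 7·0.61·0.00351874 = 0.015025
  L_D = C(7,1)·0.91^1·0.09^6 = 7·0.91·5.31441e-07 = 3.38528e-06
Multiply by the mixture weights:
  π_A·L_A = 0.12 × 0.273056 = 0.0327667
  π_B·L_B = 0.23 × 0.196716 = 0.0452448
  π_C·L_C = 0.41 × 0.015025 = 0.00616026
  π_D·L_D = 0.24 × 3.38528e-06 = 8.12467e-07
Normaliser: 0.0327667 + 0.0452448 + 0.00616026 + 8.12467e-07 = 0.0841725
Responsibility of Group B: 0.0452448 / 0.0841725 ≈ 0.538

0.538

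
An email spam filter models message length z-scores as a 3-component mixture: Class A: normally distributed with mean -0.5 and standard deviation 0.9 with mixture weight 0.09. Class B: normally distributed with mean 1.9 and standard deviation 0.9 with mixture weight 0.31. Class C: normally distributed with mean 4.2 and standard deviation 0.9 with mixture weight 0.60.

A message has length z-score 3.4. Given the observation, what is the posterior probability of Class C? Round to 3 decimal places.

P(component k | x) = π_k·f_k(x) / marginal(x), where marginal(x) = Σ_j π_j·f_j(x).
Evaluate each component's likelihood at the observed value:
  f_A = (1/(0.9·√(2π)))·exp(−(3.4−-0.5)²/(2·0.9²)) = 0.443269·exp(-9.38889) = 3.70787e-05
  f_B = (1/(0.9·√(2π)))·exp(−(3.4−1.9)²/(2·0.9²)) = 0.443269·exp(-1.38889) = 0.11053
  f_C = (1/(0.9·√(2π)))·exp(−(3.4−4.2)²/(2·0.9²)) = 0.443269·exp(-0.39506) = 0.298603
Weight by the priors:
  π_A·f_A = 0.09 × 3.70787e-05 = 3.33709e-06
  π_B·f_B = 0.31 × 0.11053 = 0.0342643
  π_C·f_C = 0.60 × 0.298603 = 0.179162
Normaliser: 3.33709e-06 + 0.0342643 + 0.179162 = 0.21343
Responsibility of Class C: 0.179162 / 0.21343 ≈ 0.839

0.839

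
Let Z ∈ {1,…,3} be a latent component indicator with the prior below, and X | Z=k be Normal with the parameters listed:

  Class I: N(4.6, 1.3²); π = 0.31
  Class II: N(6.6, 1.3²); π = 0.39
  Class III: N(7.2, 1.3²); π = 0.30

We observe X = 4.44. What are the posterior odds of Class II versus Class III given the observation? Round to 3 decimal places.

Only the two components matter; the odds are (P(Z=i) f_i(x)) / (P(Z=j) f_j(x)).
Normal densities:
  f_I = (1/(1.3·√(2π)))·exp(−(4.44−4.6)²/(2·1.3²)) = 0.306879·exp(-0.00757) = 0.304563
  f_II = (1/(1.3·√(2π)))·exp(−(4.44−6.6)²/(2·1.3²)) = 0.306879·exp(-1.38036) = 0.0771767
  f_III = (1/(1.3·√(2π)))·exp(−(4.44−7.2)²/(2·1.3²)) = 0.306879·exp(-2.25373) = 0.0322244
Posterior odds = (P(Z=II)·f_II) / (P(Z=III)·f_III) = (0.39·0.0771767) / (0.30·0.0322244) = 0.0300989 / 0.00966733 ≈ 3.113

3.113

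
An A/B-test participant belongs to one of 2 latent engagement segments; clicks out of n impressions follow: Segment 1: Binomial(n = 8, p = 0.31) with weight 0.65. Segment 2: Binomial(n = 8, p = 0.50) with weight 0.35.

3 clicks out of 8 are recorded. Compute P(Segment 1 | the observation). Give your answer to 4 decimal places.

The responsibility of component k is π_k f_k(x) divided by Σ_j π_j f_j(x).
Component likelihoods at x = 3 clicks out of 8:
  f_1 = 0.260927
  f_2 = 0.21875
Prior × likelihood for each component:
  π_1·f_1 = 0.65 × 0.260927 = 0.169602
  π_2·f_2 = 0.35 × 0.21875 = 0.0765625
Marginal: 0.169602 + 0.0765625 = 0.246165
Responsibility of Segment 1: 0.169602 / 0.246165 ≈ 0.6890

0.6890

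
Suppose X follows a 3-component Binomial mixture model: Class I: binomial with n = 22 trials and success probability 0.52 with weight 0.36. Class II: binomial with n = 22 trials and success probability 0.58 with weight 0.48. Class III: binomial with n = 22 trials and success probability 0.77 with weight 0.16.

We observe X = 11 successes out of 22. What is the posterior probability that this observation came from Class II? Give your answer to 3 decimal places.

0.502

The responsibility of component k is π_k f_k(x) divided by Σ_j π_j f_j(x).
Component likelihoods at x = 11 successes out of 22:
  f_I = C(22,11)·0.52^11·0.48^11 = 705432·0.000751687·0.00031164 = 0.165252
  f_II = C(22,11)·0.58^11·0.42^11 = 705432·0.00249866·7.17368e-05 = 0.126446
  f_III = C(22,11)·0.77^11·0.23^11 = 705432·0.0564154·9.5281e-08 = 0.00379192
Prior × likelihood for each component:
  π_I·f_I = 0.36 × 0.165252 = 0.0594906
  π_II·f_II = 0.48 × 0.126446 = 0.0606941
  π_III·f_III = 0.16 × 0.00379192 = 0.000606707
Sum: 0.0594906 + 0.0606941 + 0.000606707 = 0.120791
P(Class II | the observation) ≈ 0.502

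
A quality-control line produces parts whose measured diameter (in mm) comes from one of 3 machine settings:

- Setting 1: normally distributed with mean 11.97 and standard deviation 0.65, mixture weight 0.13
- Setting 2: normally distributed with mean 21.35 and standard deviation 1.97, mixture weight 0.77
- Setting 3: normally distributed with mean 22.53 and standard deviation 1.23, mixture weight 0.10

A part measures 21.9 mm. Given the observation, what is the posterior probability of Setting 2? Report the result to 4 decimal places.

The responsibility of component k is π_k f_k(x) divided by Σ_j π_j f_j(x).
Evaluate each component's likelihood at the observed value:
  L_1 = (1/(0.65·√(2π)))·exp(−(21.9−11.97)²/(2·0.65²)) = 0.613757·exp(-116.69219) = 1.28595e-51
  L_2 = (1/(1.97·√(2π)))·exp(−(21.9−21.35)²/(2·1.97²)) = 0.202509·exp(-0.03897) = 0.194768
  L_3 = (1/(1.23·√(2π)))·exp(−(21.9−22.53)²/(2·1.23²)) = 0.324343·exp(-0.13117) = 0.284471
Prior × likelihood for each component:
  π_1·L_1 = 0.13 × 1.28595e-51 = 1.67173e-52
  π_2·L_2 = 0.77 × 0.194768 = 0.149972
  π_3·L_3 = 0.10 × 0.284471 = 0.0284471
Marginal: 1.67173e-52 + 0.149972 + 0.0284471 = 0.178419
P(Setting 2 | x) = 0.149972 / 0.178419 ≈ 0.8406

0.8406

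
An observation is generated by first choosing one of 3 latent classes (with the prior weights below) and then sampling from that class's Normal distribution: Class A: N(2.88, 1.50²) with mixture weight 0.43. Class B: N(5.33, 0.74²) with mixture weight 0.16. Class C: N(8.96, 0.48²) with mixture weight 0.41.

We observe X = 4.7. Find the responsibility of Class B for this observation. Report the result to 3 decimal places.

By Bayes' theorem, P(k | x) = π_k f_k(x) / Σ_j π_j f_j(x).
Normal densities:
  p_A = 0.127391
  p_B = 0.375224
  p_C = 6.54532e-18
Prior × likelihood for each component:
  π_A·p_A = 0.43 × 0.127391 = 0.0547782
  π_B·p_B = 0.16 × 0.375224 = 0.0600358
  π_C·p_C = 0.41 × 6.54532e-18 = 2.68358e-18
Sum: 0.0547782 + 0.0600358 + 2.68358e-18 = 0.114814
P(Class B | x) = 0.0600358 / 0.114814 ≈ 0.523

0.523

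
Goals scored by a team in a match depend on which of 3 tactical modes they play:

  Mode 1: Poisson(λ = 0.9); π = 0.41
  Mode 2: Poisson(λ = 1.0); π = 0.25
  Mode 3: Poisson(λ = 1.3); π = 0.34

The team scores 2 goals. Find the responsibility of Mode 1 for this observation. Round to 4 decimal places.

0.3520

Apply Bayes' rule: the posterior for each component is proportional to its prior times its likelihood at x.
Evaluate each component's likelihood at the observed value:
  f_1 = e^(−0.9)·0.9^2/2! = 0.164661
  f_2 = e^(−1.0)·1.0^2/2! = 0.18394
  f_3 = e^(−1.3)·1.3^2/2! = 0.230289
Unnormalised posteriors:
  π_1·f_1 = 0.41 × 0.164661 = 0.0675109
  π_2·f_2 = 0.25 × 0.18394 = 0.0459849
  π_3·f_3 = 0.34 × 0.230289 = 0.0782984
Denominator: 0.0675109 + 0.0459849 + 0.0782984 = 0.191794
Responsibility of Mode 1: 0.0675109 / 0.191794 ≈ 0.3520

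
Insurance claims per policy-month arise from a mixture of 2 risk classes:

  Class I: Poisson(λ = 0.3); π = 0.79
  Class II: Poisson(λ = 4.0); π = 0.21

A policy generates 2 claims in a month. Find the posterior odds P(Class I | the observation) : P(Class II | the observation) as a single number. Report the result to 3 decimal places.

0.856

Posterior odds = (w_i f_i(x)) / (w_j f_j(x)); the normalising sum cancels.
Poisson probabilities:
  p_I = e^(−0.3)·0.3^2/2! = 0.0333368
  p_II = e^(−4.0)·4.0^2/2! = 0.146525
Odds = (0.79/0.21) × (0.0333368/0.146525) = 3.7619 × 0.227516 ≈ 0.856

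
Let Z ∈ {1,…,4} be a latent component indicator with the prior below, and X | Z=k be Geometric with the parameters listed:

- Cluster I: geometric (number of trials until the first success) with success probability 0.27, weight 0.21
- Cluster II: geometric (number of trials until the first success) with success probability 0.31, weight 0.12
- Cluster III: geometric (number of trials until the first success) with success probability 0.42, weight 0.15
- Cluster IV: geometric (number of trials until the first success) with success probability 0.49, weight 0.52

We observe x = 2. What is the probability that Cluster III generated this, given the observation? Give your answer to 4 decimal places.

By Bayes' theorem, P(k | x) = P(Z=k) f_k(x) / Σ_j P(Z=j) f_j(x).
Component likelihoods at x = 2:
  f_I = 0.27·(1−0.27)^1 = 0.27·0.73 = 0.1971
  f_II = 0.31·(1−0.31)^1 = 0.31·0.69 = 0.2139
  f_III = 0.42·(1−0.42)^1 = 0.42·0.58 = 0.2436
  f_IV = 0.49·(1−0.49)^1 = 0.49·0.51 = 0.2499
Unnormalised posteriors:
  P(Z=I)·f_I = 0.21 × 0.1971 = 0.041391
  P(Z=II)·f_II = 0.12 × 0.2139 = 0.025668
  P(Z=III)·f_III = 0.15 × 0.2436 = 0.03654
  P(Z=IV)·f_IV = 0.52 × 0.2499 = 0.129948
Marginal: 0.041391 + 0.025668 + 0.03654 + 0.129948 = 0.233547
So the posterior for Cluster III is 0.03654 / 0.233547 ≈ 0.1565.

0.1565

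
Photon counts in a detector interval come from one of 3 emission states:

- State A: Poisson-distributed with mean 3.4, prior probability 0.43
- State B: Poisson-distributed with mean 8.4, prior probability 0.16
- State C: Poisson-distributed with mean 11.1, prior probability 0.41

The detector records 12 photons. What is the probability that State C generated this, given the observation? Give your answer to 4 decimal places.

The responsibility of component k is P(Z=k) f_k(x) divided by Σ_j P(Z=j) f_j(x).
Component likelihoods at x = 12 photons:
  f_A = e^(−3.4)·3.4^12/12! = 0.000166268
  f_B = e^(−8.4)·8.4^12/12! = 0.057935
  f_C = e^(−11.1)·11.1^12/12! = 0.110375
Prior × likelihood for each component:
  P(Z=A)·f_A = 0.43 × 0.000166268 = 7.14953e-05
  P(Z=B)·f_B = 0.16 × 0.057935 = 0.0092696
  P(Z=C)·f_C = 0.41 × 0.110375 = 0.0452537
Sum: 7.14953e-05 + 0.0092696 + 0.0452537 = 0.0545948
P(State C | 12 photons) = 0.0452537 / 0.0545948 ≈ 0.8289

0.8289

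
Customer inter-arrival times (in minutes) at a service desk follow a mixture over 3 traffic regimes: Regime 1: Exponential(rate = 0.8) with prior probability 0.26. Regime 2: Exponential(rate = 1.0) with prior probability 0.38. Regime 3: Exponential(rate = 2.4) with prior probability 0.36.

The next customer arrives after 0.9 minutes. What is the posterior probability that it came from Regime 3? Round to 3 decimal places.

0.280

P(component k | x) = π_k·f_k(x) / marginal(x), where marginal(x) = Σ_j π_j·f_j(x).
Exponential densities:
  p_1 = 0.8·e^(−0.8·0.9) = 0.8·e^(−0.7200) = 0.389402
  p_2 = 1.0·e^(−1.0·0.9) = 1.0·e^(−0.9000) = 0.40657
  p_3 = 2.4·e^(−2.4·0.9) = 2.4·e^(−2.1600) = 0.27678
Multiply by the mixture weights:
  π_1·p_1 = 0.26 × 0.389402 = 0.101244
  π_2·p_2 = 0.38 × 0.40657 = 0.154496
  π_3·p_3 = 0.36 × 0.27678 = 0.0996409
Marginal: 0.101244 + 0.154496 + 0.0996409 = 0.355382
Responsibility of Regime 3: 0.0996409 / 0.355382 ≈ 0.280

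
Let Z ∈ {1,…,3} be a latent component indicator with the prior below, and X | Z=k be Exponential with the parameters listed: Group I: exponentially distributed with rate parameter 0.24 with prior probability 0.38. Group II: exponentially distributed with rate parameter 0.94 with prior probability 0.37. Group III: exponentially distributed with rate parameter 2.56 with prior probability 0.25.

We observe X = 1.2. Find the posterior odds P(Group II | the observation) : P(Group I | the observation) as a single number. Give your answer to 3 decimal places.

1.646

Only the two components matter; the odds are (π_i f_i(x)) / (π_j f_j(x)).
Evaluate each component's likelihood at the observed value:
  L_I = 0.179943
  L_II = 0.304259
  L_III = 0.118601
Odds = (0.37/0.38) × (0.304259/0.179943) = 0.973684 × 1.69087 ≈ 1.646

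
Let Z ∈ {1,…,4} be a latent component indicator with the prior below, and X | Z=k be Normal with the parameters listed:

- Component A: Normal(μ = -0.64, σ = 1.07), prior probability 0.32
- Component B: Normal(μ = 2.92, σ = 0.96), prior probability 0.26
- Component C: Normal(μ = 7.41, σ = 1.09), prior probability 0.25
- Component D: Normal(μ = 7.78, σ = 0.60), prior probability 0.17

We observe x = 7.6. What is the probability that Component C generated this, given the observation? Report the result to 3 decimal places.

0.455

By Bayes' theorem, P(k | x) = P(Z=k) f_k(x) / Σ_j P(Z=j) f_j(x).
Normal densities:
  L_A = (1/(1.07·√(2π)))·exp(−(7.6−-0.64)²/(2·1.07²)) = 0.372843·exp(-29.65220) = 4.94016e-14
  L_B = (1/(0.96·√(2π)))·exp(−(7.6−2.92)²/(2·0.96²)) = 0.415565·exp(-11.88281) = 2.87077e-06
  L_C = (1/(1.09·√(2π)))·exp(−(7.6−7.41)²/(2·1.09²)) = 0.366002·exp(-0.01519) = 0.360484
  L_D = (1/(0.60·√(2π)))·exp(−(7.6−7.78)²/(2·0.60²)) = 0.664904·exp(-0.04500) = 0.635646
Prior × likelihood for each component:
  P(Z=A)·L_A = 0.32 × 4.94016e-14 = 1.58085e-14
  P(Z=B)·L_B = 0.26 × 2.87077e-06 = 7.46401e-07
  P(Z=C)·L_C = 0.25 × 0.360484 = 0.0901209
  P(Z=D)·L_D = 0.17 × 0.635646 = 0.10806
Evidence: 1.58085e-14 + 7.46401e-07 + 0.0901209 + 0.10806 = 0.198182
Responsibility of Component C: 0.0901209 / 0.198182 ≈ 0.455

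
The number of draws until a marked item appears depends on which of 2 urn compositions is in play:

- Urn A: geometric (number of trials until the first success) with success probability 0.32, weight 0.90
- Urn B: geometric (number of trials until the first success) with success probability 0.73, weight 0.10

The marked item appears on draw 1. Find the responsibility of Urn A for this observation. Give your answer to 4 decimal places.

0.7978

By Bayes' theorem, P(k | x) = w_k f_k(x) / Σ_j w_j f_j(x).
Component likelihoods at x = 1:
  L_A = 0.32
  L_B = 0.73
Prior × likelihood for each component:
  w_A·L_A = 0.90 × 0.32 = 0.288
  w_B·L_B = 0.10 × 0.73 = 0.073
Marginal: 0.288 + 0.073 = 0.361
Responsibility of Urn A: 0.288 / 0.361 ≈ 0.7978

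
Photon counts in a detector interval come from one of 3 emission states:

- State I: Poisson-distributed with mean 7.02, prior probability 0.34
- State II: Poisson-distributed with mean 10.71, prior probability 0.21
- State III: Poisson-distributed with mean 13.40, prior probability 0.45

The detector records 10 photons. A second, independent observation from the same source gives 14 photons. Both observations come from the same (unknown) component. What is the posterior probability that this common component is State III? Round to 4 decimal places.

0.6598

P(component k | x) = π_k·f_k(x) / marginal(x), where marginal(x) = Σ_j π_j·f_j(x).
Since both observations come from the same component, the likelihood for component k is f_k(x₁)·f_k(x₂).
  L_I = [e^(−7.02)·7.02^10/10! = 0.0715914] × [0.00723709] = 0.000518113
  L_II = [e^(−10.71)·10.71^10/10! = 0.122134] × [0.0668883] = 0.00816936
  L_III = [e^(−13.40)·13.40^10/10! = 0.0779361] × [0.104595] = 0.00815177
Unnormalised posteriors:
  π_I·L_I = 0.34 × 0.000518113 = 0.000176159
  π_II·L_II = 0.21 × 0.00816936 = 0.00171557
  π_III·L_III = 0.45 × 0.00815177 = 0.00366829
Denominator: 0.000176159 + 0.00171557 + 0.00366829 = 0.00556002
So the posterior for State III is 0.00366829 / 0.00556002 ≈ 0.6598.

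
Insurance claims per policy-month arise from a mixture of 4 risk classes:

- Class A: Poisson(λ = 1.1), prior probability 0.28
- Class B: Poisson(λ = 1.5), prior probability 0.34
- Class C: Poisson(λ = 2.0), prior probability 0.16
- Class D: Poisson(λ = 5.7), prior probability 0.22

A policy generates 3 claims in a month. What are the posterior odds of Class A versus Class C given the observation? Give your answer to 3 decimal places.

Posterior odds = (P(Z=i) f_i(x)) / (P(Z=j) f_j(x)); the normalising sum cancels.
Poisson probabilities:
  p_A = e^(−1.1)·1.1^3/3! = 0.0738419
  p_B = e^(−1.5)·1.5^3/3! = 0.125511
  p_C = e^(−2.0)·2.0^3/3! = 0.180447
  p_D = e^(−5.7)·5.7^3/3! = 0.103275
0.0206757 / 0.0288715 ≈ 0.716

0.716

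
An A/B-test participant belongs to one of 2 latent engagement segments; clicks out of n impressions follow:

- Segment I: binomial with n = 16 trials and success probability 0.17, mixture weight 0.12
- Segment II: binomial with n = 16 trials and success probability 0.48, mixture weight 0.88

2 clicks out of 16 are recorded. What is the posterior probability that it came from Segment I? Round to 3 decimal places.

P(component k | x) = w_k·f_k(x) / marginal(x), where marginal(x) = Σ_j w_j·f_j(x).
Component likelihoods at x = 2 clicks out of 16:
  L_I = C(16,2)·0.17^2·0.83^14 = 120·0.0289·0.0736365 = 0.255371
  L_II = C(16,2)·0.48^2·0.52^14 = 120·0.2304·0.000105693 = 0.0029222
Unnormalised posteriors:
  w_I·L_I = 0.12 × 0.255371 = 0.0306446
  w_II·L_II = 0.88 × 0.0029222 = 0.00257154
Evidence: 0.0306446 + 0.00257154 = 0.0332161
P(Segment I | x) = 0.0306446 / 0.0332161 ≈ 0.923

0.923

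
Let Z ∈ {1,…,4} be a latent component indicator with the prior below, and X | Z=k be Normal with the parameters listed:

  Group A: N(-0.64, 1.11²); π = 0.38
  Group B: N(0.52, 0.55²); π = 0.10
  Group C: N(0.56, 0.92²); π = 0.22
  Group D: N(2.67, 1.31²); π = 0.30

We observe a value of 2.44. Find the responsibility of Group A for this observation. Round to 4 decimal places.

Posterior ∝ prior × likelihood, so P(k | x) ∝ P(Z=k) f_k(x); normalise over all components.
Normal densities:
  L_A = 0.00765049
  L_B = 0.00163793
  L_C = 0.0537475
  L_D = 0.299878
Unnormalised posteriors:
  P(Z=A)·L_A = 0.38 × 0.00765049 = 0.00290718
  P(Z=B)·L_B = 0.10 × 0.00163793 = 0.000163793
  P(Z=C)·L_C = 0.22 × 0.0537475 = 0.0118244
  P(Z=D)·L_D = 0.30 × 0.299878 = 0.0899635
Marginal: 0.00290718 + 0.000163793 + 0.0118244 + 0.0899635 = 0.104859
So the posterior for Group A is 0.00290718 / 0.104859 ≈ 0.0277.

0.0277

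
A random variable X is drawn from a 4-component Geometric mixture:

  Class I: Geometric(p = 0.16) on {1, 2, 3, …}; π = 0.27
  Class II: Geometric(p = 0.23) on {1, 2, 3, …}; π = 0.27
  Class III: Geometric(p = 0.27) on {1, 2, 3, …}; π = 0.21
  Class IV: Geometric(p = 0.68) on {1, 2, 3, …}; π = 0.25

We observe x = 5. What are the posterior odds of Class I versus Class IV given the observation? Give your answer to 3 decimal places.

12.066

Only the two components matter; the odds are (P(Z=i) f_i(x)) / (P(Z=j) f_j(x)).
Component likelihoods at x = 5:
  L_I = 0.16·(1−0.16)^4 = 0.16·0.497871 = 0.0796594
  L_II = 0.23·(1−0.23)^4 = 0.23·0.35153 = 0.080852
  L_III = 0.27·(1−0.27)^4 = 0.27·0.283982 = 0.0766753
  L_IV = 0.68·(1−0.68)^4 = 0.68·0.0104858 = 0.00713032
0.021508 / 0.00178258 ≈ 12.066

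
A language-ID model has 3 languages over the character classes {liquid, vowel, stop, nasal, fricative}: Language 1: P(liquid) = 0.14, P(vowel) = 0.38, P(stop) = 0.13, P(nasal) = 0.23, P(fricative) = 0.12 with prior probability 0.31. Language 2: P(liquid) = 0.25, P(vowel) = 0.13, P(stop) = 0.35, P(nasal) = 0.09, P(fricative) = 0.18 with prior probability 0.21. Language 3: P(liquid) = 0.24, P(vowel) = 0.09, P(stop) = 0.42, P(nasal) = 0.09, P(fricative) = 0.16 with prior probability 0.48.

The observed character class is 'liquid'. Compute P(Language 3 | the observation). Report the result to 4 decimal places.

P(component k | x) = w_k·f_k(x) / marginal(x), where marginal(x) = Σ_j w_j·f_j(x).
Categorical probabilities:
  L_1 = 0.14
  L_2 = 0.25
  L_3 = 0.24
Weight by the priors:
  w_1·L_1 = 0.31 × 0.14 = 0.0434
  w_2·L_2 = 0.21 × 0.25 = 0.0525
  w_3·L_3 = 0.48 × 0.24 = 0.1152
Evidence: 0.0434 + 0.0525 + 0.1152 = 0.2111
P(Language 3 | x) = 0.1152 / 0.2111 ≈ 0.5457

0.5457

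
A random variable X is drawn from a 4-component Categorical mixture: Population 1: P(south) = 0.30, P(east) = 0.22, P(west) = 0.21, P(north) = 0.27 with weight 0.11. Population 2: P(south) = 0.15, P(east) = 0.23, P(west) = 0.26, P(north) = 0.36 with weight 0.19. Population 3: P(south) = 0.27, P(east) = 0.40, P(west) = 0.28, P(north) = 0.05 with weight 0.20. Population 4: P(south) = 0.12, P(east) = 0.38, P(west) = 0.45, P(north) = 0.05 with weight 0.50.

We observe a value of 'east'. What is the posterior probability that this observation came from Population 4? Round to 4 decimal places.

0.5623

Apply Bayes' rule: the posterior for each component is proportional to its prior times its likelihood at x.
Evaluate each component's likelihood at the observed value:
  f_1 = P(east | comp) = 0.22
  f_2 = P(east | comp) = 0.23
  f_3 = P(east | comp) = 0.40
  f_4 = P(east | comp) = 0.38
Weight by the priors:
  π_1·f_1 = 0.11 × 0.22 = 0.0242
  π_2·f_2 = 0.19 × 0.23 = 0.0437
  π_3·f_3 = 0.20 × 0.4 = 0.08
  π_4·f_4 = 0.50 × 0.38 = 0.19
Normaliser: 0.0242 + 0.0437 + 0.08 + 0.19 = 0.3379
P(Population 4 | x) = 0.19 / 0.3379 ≈ 0.5623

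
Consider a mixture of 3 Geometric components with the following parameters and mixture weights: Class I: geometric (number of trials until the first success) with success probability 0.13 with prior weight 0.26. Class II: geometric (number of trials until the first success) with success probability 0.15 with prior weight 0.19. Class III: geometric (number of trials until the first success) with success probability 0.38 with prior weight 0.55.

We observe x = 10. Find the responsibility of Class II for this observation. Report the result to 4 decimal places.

P(component k | x) = P(Z=k)·f_k(x) / marginal(x), where marginal(x) = Σ_j P(Z=j)·f_j(x).
Evaluate each component's likelihood at the observed value:
  L_I = 0.0371207
  L_II = 0.0347425
  L_III = 0.00514409
Weight by the priors:
  P(Z=I)·L_I = 0.26 × 0.0371207 = 0.00965139
  P(Z=II)·L_II = 0.19 × 0.0347425 = 0.00660108
  P(Z=III)·L_III = 0.55 × 0.00514409 = 0.00282925
Denominator: 0.00965139 + 0.00660108 + 0.00282925 = 0.0190817
Responsibility of Class II: 0.00660108 / 0.0190817 ≈ 0.3459

0.3459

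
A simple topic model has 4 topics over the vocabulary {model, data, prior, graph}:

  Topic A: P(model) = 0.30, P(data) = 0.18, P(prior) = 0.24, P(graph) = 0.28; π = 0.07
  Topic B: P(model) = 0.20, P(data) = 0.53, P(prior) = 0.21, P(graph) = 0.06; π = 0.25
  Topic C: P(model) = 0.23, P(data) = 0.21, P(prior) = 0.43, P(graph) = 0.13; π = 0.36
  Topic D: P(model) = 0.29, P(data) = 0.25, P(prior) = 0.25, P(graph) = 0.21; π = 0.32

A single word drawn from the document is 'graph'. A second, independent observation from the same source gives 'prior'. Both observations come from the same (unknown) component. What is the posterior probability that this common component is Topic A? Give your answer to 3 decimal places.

By Bayes' theorem, P(k | x) = P(Z=k) f_k(x) / Σ_j P(Z=j) f_j(x).
Since both observations come from the same component, the likelihood for component k is f_k(x₁)·f_k(x₂).
  f_A = [P(graph | comp) = 0.28] × [0.24] = 0.0672
  f_B = [P(graph | comp) = 0.06] × [0.21] = 0.0126
  f_C = [P(graph | comp) = 0.13] × [0.43] = 0.0559
  f_D = [P(graph | comp) = 0.21] × [0.25] = 0.0525
Weight by the priors:
  P(Z=A)·f_A = 0.07 × 0.0672 = 0.004704
  P(Z=B)·f_B = 0.25 × 0.0126 = 0.00315
  P(Z=C)·f_C = 0.36 × 0.0559 = 0.020124
  P(Z=D)·f_D = 0.32 × 0.0525 = 0.0168
Evidence: 0.004704 + 0.00315 + 0.020124 + 0.0168 = 0.044778
Responsibility of Topic A: 0.004704 / 0.044778 ≈ 0.105

0.105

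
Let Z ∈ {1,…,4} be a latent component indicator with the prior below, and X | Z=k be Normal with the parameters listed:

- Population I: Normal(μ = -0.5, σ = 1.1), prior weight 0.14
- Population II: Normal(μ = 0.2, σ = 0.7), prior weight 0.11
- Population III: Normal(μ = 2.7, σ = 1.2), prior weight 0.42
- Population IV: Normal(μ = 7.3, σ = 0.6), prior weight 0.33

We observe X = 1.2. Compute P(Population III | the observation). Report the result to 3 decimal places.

Apply Bayes' rule: the posterior for each component is proportional to its prior times its likelihood at x.
Normal densities:
  p_I = 0.109869
  p_II = 0.205426
  p_III = 0.152208
  p_IV = 2.38879e-23
Unnormalised posteriors:
  w_I·p_I = 0.14 × 0.109869 = 0.0153817
  w_II·p_II = 0.11 × 0.205426 = 0.0225968
  w_III·p_III = 0.42 × 0.152208 = 0.0639272
  w_IV·p_IV = 0.33 × 2.38879e-23 = 7.88302e-24
Sum: 0.0153817 + 0.0225968 + 0.0639272 + 7.88302e-24 = 0.101906
P(Population III | the observation) ≈ 0.627

0.627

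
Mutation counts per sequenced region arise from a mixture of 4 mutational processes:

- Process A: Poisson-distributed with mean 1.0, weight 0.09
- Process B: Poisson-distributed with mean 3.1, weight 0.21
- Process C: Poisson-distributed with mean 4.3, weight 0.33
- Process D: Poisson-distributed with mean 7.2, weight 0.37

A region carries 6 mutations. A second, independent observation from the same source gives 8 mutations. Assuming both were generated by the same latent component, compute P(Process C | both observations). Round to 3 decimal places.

0.176

Posterior ∝ prior × likelihood, so P(k | x) ∝ π_k f_k(x); normalise over all components.
Since both observations come from the same component, the likelihood for component k is f_k(x₁)·f_k(x₂).
  L_A = [0.000510944] × [9.12399e-06] = 4.66185e-09
  L_B = [0.0555296] × [0.00952928] = 0.000529157
  L_C = [0.119127] × [0.0393333] = 0.00468568
  L_D = [0.144458] × [0.133727] = 0.019318
Unnormalised posteriors:
  π_A·L_A = 0.09 × 4.66185e-09 = 4.19566e-10
  π_B·L_B = 0.21 × 0.000529157 = 0.000111123
  π_C·L_C = 0.33 × 0.00468568 = 0.00154628
  π_D·L_D = 0.37 × 0.019318 = 0.00714765
Denominator: 4.19566e-10 + 0.000111123 + 0.00154628 + 0.00714765 = 0.00880505
So the posterior for Process C is 0.00154628 / 0.00880505 ≈ 0.176.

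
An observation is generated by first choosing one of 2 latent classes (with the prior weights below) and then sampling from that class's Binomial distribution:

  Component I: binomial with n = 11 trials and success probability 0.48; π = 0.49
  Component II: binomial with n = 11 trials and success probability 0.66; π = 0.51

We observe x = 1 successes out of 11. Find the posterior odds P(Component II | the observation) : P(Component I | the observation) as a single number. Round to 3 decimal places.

0.020

Only the two components matter; the odds are (π_i f_i(x)) / (π_j f_j(x)).
Evaluate each component's likelihood at the observed value:
  p_I = 0.00763251
  p_II = 0.000149874
Posterior odds = (π_II·p_II) / (π_I·p_I) = (0.51·0.000149874) / (0.49·0.00763251) = 7.64357e-05 / 0.00373993 ≈ 0.020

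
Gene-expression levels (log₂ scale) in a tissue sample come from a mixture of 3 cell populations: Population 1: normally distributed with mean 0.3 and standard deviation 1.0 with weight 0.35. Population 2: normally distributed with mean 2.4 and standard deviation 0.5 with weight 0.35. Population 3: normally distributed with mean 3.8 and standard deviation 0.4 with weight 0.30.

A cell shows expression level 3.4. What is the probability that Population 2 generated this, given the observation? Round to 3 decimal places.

Posterior ∝ prior × likelihood, so P(k | x) ∝ w_k f_k(x); normalise over all components.
Component likelihoods at x = 3.4:
  L_1 = (1/(1.0·√(2π)))·exp(−(3.4−0.3)²/(2·1.0²)) = 0.398942·exp(-4.80500) = 0.00326682
  L_2 = (1/(0.5·√(2π)))·exp(−(3.4−2.4)²/(2·0.5²)) = 0.797885·exp(-2.00000) = 0.107982
  L_3 = (1/(0.4·√(2π)))·exp(−(3.4−3.8)²/(2·0.4²)) = 0.997356·exp(-0.50000) = 0.604927
Unnormalised posteriors:
  w_1·L_1 = 0.35 × 0.00326682 = 0.00114339
  w_2·L_2 = 0.35 × 0.107982 = 0.0377937
  w_3·L_3 = 0.30 × 0.604927 = 0.181478
Evidence: 0.00114339 + 0.0377937 + 0.181478 = 0.220415
P(Population 2 | 3.4) ≈ 0.171

0.171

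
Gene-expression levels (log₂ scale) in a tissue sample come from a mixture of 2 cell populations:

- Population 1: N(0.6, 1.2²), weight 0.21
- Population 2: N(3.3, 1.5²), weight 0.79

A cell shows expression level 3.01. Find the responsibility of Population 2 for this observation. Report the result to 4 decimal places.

0.9569

The responsibility of component k is π_k f_k(x) divided by Σ_j π_j f_j(x).
Normal densities:
  L_1 = 0.0442473
  L_2 = 0.261037
Multiply by the mixture weights:
  π_1·L_1 = 0.21 × 0.0442473 = 0.00929193
  π_2·L_2 = 0.79 × 0.261037 = 0.206219
Normaliser: 0.00929193 + 0.206219 = 0.215511
So the posterior for Population 2 is 0.206219 / 0.215511 ≈ 0.9569.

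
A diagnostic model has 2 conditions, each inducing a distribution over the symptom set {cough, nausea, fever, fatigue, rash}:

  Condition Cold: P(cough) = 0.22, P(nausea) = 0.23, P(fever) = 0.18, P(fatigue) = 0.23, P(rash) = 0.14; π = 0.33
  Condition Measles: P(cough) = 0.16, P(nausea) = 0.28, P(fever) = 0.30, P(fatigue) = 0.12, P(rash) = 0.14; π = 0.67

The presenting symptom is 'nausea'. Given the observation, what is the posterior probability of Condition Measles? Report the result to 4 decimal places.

0.7120

P(component k | x) = π_k·f_k(x) / marginal(x), where marginal(x) = Σ_j π_j·f_j(x).
Categorical probabilities:
  f_Cold = 0.23
  f_Measles = 0.28
Prior × likelihood for each component:
  π_Cold·f_Cold = 0.33 × 0.23 = 0.0759
  π_Measles·f_Measles = 0.67 × 0.28 = 0.1876
Evidence: 0.0759 + 0.1876 = 0.2635
So the posterior for Condition Measles is 0.1876 / 0.2635 ≈ 0.7120.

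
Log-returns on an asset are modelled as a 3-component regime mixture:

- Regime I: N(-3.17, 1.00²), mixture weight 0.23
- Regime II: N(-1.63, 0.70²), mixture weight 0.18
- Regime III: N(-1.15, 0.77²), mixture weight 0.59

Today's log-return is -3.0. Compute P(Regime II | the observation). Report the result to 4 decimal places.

Apply Bayes' rule: the posterior for each component is proportional to its prior times its likelihood at x.
Normal densities:
  f_I = 0.393219
  f_II = 0.0839556
  f_III = 0.028903
Prior × likelihood for each component:
  π_I·f_I = 0.23 × 0.393219 = 0.0904404
  π_II·f_II = 0.18 × 0.0839556 = 0.015112
  π_III·f_III = 0.59 × 0.028903 = 0.0170528
Evidence: 0.0904404 + 0.015112 + 0.0170528 = 0.122605
P(Regime II | x) ≈ 0.1233

0.1233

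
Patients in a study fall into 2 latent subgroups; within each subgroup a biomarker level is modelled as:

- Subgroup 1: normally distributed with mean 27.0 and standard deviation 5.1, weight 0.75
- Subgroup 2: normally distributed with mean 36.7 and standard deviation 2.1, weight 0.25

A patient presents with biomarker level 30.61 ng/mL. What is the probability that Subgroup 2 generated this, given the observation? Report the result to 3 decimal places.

P(component k | x) = P(Z=k)·f_k(x) / marginal(x), where marginal(x) = Σ_j P(Z=j)·f_j(x).
Component likelihoods at x = 30.61 ng/mL:
  p_1 = (1/(5.1·√(2π)))·exp(−(30.61−27.0)²/(2·5.1²)) = 0.078224·exp(-0.25052) = 0.0608892
  p_2 = (1/(2.1·√(2π)))·exp(−(30.61−36.7)²/(2·2.1²)) = 0.189973·exp(-4.20500) = 0.00283454
Multiply by the mixture weights:
  P(Z=1)·p_1 = 0.75 × 0.0608892 = 0.0456669
  P(Z=2)·p_2 = 0.25 × 0.00283454 = 0.000708635
Evidence: 0.0456669 + 0.000708635 = 0.0463755
So the posterior for Subgroup 2 is 0.000708635 / 0.0463755 ≈ 0.015.

0.015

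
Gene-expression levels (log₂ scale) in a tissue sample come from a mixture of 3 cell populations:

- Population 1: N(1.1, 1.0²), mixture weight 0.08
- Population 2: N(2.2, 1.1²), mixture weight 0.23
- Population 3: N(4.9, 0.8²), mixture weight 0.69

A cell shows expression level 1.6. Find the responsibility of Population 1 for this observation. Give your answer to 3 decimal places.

0.281

Posterior ∝ prior × likelihood, so P(k | x) ∝ w_k f_k(x); normalise over all components.
Normal densities:
  L_1 = (1/(1.0·√(2π)))·exp(−(1.6−1.1)²/(2·1.0²)) = 0.398942·exp(-0.12500) = 0.352065
  L_2 = (1/(1.1·√(2π)))·exp(−(1.6−2.2)²/(2·1.1²)) = 0.362675·exp(-0.14876) = 0.312544
  L_3 = (1/(0.8·√(2π)))·exp(−(1.6−4.9)²/(2·0.8²)) = 0.498678·exp(-8.50781) = 0.000100676
Prior × likelihood for each component:
  w_1·L_1 = 0.08 × 0.352065 = 0.0281652
  w_2·L_2 = 0.23 × 0.312544 = 0.0718852
  w_3·L_3 = 0.69 × 0.000100676 = 6.94661e-05
Denominator: 0.0281652 + 0.0718852 + 6.94661e-05 = 0.10012
So the posterior for Population 1 is 0.0281652 / 0.10012 ≈ 0.281.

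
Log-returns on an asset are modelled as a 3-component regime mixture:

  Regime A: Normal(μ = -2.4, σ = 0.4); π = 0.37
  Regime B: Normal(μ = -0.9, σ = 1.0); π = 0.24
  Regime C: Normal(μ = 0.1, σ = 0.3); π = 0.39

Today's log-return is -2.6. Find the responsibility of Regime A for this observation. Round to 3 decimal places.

0.935

Apply Bayes' rule: the posterior for each component is proportional to its prior times its likelihood at x.
Normal densities:
  p_A = (1/(0.4·√(2π)))·exp(−(-2.6−-2.4)²/(2·0.4²)) = 0.997356·exp(-0.12500) = 0.880163
  p_B = (1/(1.0·√(2π)))·exp(−(-2.6−-0.9)²/(2·1.0²)) = 0.398942·exp(-1.44500) = 0.0940491
  p_C = (1/(0.3·√(2π)))·exp(−(-2.6−0.1)²/(2·0.3²)) = 1.329808·exp(-40.50000) = 3.42659e-18
Unnormalised posteriors:
  w_A·p_A = 0.37 × 0.880163 = 0.32566
  w_B·p_B = 0.24 × 0.0940491 = 0.0225718
  w_C·p_C = 0.39 × 3.42659e-18 = 1.33637e-18
Sum: 0.32566 + 0.0225718 + 1.33637e-18 = 0.348232
Responsibility of Regime A: 0.32566 / 0.348232 ≈ 0.935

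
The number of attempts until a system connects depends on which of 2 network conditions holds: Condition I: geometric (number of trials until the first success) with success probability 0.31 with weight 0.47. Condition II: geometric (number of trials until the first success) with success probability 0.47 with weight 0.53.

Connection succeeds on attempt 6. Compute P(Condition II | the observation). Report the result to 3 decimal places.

Apply Bayes' rule: the posterior for each component is proportional to its prior times its likelihood at x.
Evaluate each component's likelihood at the observed value:
  L_I = 0.048485
  L_II = 0.0196552
Unnormalised posteriors:
  P(Z=I)·L_I = 0.47 × 0.048485 = 0.0227879
  P(Z=II)·L_II = 0.53 × 0.0196552 = 0.0104172
Sum: 0.0227879 + 0.0104172 = 0.0332052
P(Condition II | 6) = 0.0104172 / 0.0332052 ≈ 0.314

0.314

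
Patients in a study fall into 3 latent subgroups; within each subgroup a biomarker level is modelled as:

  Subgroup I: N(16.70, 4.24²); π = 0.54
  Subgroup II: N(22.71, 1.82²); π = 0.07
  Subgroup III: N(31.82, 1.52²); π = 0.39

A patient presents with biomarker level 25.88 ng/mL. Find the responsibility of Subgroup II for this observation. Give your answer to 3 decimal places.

0.406

By Bayes' theorem, P(k | x) = w_k f_k(x) / Σ_j w_j f_j(x).
Component likelihoods at x = 25.88 ng/mL:
  L_I = (1/(4.24·√(2π)))·exp(−(25.88−16.70)²/(2·4.24²)) = 0.094090·exp(-2.34382) = 0.00902896
  L_II = (1/(1.82·√(2π)))·exp(−(25.88−22.71)²/(2·1.82²)) = 0.219199·exp(-1.51686) = 0.0480922
  L_III = (1/(1.52·√(2π)))·exp(−(25.88−31.82)²/(2·1.52²)) = 0.262462·exp(-7.63582) = 0.000126728
Prior × likelihood for each component:
  w_I·L_I = 0.54 × 0.00902896 = 0.00487564
  w_II·L_II = 0.07 × 0.0480922 = 0.00336645
  w_III·L_III = 0.39 × 0.000126728 = 4.94238e-05
Evidence: 0.00487564 + 0.00336645 + 4.94238e-05 = 0.00829151
P(Subgroup II | 25.88 ng/mL) ≈ 0.406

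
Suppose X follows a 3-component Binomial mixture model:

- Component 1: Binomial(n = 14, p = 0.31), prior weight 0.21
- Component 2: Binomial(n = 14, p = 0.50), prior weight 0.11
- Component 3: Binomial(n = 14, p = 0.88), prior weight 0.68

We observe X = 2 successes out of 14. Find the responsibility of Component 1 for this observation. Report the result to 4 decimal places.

Posterior ∝ prior × likelihood, so P(k | x) ∝ π_k f_k(x); normalise over all components.
Component likelihoods at x = 2 successes out of 14:
  f_1 = 0.101848
  f_2 = 0.0055542
  f_3 = 6.28321e-10
Multiply by the mixture weights:
  π_1·f_1 = 0.21 × 0.101848 = 0.0213881
  π_2·f_2 = 0.11 × 0.0055542 = 0.000610962
  π_3·f_3 = 0.68 × 6.28321e-10 = 4.27258e-10
Marginal: 0.0213881 + 0.000610962 + 4.27258e-10 = 0.0219991
P(Component 1 | x) ≈ 0.9722

0.9722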